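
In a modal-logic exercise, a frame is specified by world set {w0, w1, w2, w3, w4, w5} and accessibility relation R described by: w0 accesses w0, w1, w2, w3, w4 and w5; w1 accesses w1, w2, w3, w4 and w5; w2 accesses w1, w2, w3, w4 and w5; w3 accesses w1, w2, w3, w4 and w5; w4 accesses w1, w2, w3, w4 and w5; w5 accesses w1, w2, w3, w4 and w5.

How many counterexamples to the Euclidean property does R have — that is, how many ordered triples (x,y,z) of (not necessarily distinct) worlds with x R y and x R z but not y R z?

Enumerating: (w0,w1,w0), (w0,w2,w0), (w0,w3,w0), (w0,w4,w0), (w0,w5,w0).

5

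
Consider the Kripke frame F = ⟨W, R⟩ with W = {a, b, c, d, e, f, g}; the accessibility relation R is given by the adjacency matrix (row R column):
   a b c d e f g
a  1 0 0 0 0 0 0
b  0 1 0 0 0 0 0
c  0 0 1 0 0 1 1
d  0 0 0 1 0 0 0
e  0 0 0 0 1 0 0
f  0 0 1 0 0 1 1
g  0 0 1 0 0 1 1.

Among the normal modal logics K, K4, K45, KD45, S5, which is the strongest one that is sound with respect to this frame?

Transitive (axiom 4): yes — every two-step R-path is closed by a direct edge.
Euclidean (axiom 5): yes — any two successors of a common world are R-related.
Serial (axiom D): yes — every world has a successor (e.g. a R a).
Reflexive (axiom T): yes — every world is R-related to itself.
So F validates K, K4, K45, KD45, S5. The strongest is S5.

S5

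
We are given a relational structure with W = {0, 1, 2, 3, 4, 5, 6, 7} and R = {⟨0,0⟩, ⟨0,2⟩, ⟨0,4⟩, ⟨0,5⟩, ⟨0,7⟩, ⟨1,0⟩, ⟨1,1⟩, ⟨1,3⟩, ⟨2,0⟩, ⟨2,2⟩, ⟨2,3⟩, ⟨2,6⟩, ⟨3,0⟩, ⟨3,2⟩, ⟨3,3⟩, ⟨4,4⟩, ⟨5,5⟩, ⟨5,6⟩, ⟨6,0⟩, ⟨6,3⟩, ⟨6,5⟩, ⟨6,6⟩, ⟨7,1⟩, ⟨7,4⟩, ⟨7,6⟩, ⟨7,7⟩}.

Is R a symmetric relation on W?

No

Symmetric: no — 0 R 4 but not 4 R 0.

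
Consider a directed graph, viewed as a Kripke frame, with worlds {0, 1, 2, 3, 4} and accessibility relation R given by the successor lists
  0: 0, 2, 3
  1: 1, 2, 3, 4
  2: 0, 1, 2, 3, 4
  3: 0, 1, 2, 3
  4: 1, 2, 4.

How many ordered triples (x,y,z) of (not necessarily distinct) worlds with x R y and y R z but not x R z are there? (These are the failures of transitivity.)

10

Enumerating: (0,2,1), (0,2,4), (0,3,1), (1,2,0), (1,3,0), (3,1,4), (3,2,4), (4,1,3), (4,2,0), (4,2,3).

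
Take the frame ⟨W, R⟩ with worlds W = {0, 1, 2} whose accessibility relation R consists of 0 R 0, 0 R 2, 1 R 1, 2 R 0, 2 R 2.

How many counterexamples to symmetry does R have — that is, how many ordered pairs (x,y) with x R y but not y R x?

0

R is symmetric; there are no such tuples.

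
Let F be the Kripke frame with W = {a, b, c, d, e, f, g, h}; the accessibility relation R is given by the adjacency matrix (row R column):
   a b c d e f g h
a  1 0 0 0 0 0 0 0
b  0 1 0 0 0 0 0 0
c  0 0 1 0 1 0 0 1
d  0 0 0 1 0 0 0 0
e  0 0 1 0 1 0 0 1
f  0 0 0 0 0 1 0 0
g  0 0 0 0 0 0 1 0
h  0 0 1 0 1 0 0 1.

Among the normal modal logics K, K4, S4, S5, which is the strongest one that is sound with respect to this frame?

Transitive (axiom 4): yes — every two-step R-path is closed by a direct edge.
Reflexive (axiom T): yes — every world is R-related to itself.
Euclidean (axiom 5): yes — any two successors of a common world are R-related.
So F validates K, K4, S4, S5. The strongest is S5.

S5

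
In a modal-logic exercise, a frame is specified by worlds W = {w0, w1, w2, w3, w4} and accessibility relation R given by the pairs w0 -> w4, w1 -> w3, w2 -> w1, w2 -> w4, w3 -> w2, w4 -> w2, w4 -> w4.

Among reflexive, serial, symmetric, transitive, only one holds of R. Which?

Reflexive: no — w0 is not related to itself.
Serial: yes — every world has a successor (e.g. w0 R w4).
Symmetric: no — w0 R w4 but not w4 R w0.
Transitive: no — w0 R w4 and w4 R w2, but not w0 R w2.
Only serial holds.

serial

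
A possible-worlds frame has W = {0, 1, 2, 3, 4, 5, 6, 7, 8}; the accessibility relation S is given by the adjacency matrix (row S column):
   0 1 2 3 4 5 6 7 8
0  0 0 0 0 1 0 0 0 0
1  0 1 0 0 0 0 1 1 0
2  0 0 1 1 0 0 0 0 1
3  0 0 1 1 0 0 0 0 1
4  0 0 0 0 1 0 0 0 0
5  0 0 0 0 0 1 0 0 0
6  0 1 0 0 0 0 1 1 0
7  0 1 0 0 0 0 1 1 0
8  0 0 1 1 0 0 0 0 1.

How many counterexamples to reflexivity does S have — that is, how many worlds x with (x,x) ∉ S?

Enumerating: 0.

1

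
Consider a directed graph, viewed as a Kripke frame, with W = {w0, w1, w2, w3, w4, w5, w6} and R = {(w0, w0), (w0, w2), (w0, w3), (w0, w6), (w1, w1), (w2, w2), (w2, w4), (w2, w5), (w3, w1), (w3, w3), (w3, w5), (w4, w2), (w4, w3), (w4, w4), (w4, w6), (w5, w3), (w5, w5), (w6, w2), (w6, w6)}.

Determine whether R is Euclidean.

No

Euclidean: no — w0 R w2 and w0 R w3, but not w2 R w3.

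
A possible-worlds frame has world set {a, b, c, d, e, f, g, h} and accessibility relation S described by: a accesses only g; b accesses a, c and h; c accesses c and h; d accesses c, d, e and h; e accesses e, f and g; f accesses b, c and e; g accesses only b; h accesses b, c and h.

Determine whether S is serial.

Serial: yes — every world has a successor (e.g. a S g).

Yes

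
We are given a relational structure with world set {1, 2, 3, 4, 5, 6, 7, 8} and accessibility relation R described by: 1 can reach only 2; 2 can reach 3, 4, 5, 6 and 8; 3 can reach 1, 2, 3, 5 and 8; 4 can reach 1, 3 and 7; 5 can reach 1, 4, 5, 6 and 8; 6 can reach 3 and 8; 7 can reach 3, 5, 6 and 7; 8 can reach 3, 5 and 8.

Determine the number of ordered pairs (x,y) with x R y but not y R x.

Enumerating: (1,2), (2,4), (2,5), (2,6), (2,8), (3,1), (3,5), (4,1), (4,3), (4,7), (5,1), (5,4), (5,6), (6,3), (6,8), (7,3), (7,5), (7,6).

18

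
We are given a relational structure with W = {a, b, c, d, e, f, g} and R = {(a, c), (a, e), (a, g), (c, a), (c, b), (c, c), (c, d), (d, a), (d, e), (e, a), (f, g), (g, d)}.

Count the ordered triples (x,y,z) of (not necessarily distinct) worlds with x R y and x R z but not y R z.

23

Enumerating: (a,c,e), (a,c,g), (a,e,c), (a,e,e), (a,e,g), (a,g,c), (a,g,e), (a,g,g), (c,a,a), (c,a,b), (c,a,d), (c,b,a), … and 11 more.
Total: 23.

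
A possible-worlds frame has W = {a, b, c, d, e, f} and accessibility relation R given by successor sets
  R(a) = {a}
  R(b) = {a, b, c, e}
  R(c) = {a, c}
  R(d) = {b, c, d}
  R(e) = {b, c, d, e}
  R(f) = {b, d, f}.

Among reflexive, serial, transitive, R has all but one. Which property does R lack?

Reflexive: yes — every world is R-related to itself.
Serial: yes — every world has a successor (e.g. a R a).
Transitive: no — b R e and e R d, but not b R d.
Only transitive fails.

transitive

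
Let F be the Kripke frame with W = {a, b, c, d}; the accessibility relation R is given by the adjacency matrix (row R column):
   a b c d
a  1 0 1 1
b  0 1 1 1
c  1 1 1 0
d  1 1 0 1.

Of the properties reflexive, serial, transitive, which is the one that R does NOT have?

Reflexive: yes — every world is R-related to itself.
Serial: yes — every world has a successor (e.g. a R a).
Transitive: no — a R c and c R b, but not a R b.
Only transitive fails.

transitive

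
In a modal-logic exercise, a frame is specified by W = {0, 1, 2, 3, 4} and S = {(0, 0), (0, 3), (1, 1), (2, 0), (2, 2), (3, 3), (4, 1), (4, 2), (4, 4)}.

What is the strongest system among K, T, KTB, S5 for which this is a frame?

Reflexive (axiom T): yes — every world is S-related to itself.
Symmetric (axiom B): no — 0 S 3 but not 3 S 0.
Euclidean (axiom 5): no — 4 S 1 and 4 S 2, but not 1 S 2.
So F validates K, T; KTB would additionally require S to be symmetric. The strongest is T.

T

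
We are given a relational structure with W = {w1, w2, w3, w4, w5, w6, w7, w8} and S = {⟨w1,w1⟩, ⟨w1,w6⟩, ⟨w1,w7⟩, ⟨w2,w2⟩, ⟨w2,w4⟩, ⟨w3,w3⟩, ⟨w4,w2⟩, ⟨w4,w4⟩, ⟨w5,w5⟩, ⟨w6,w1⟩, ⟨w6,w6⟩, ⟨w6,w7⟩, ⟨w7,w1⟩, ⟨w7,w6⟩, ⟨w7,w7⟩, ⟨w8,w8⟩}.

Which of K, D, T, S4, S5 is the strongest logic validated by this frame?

Serial (axiom D): yes — every world has a successor (e.g. w1 S w1).
Reflexive (axiom T): yes — every world is S-related to itself.
Transitive (axiom 4): yes — every two-step S-path is closed by a direct edge.
Euclidean (axiom 5): yes — any two successors of a common world are S-related.
So F validates K, D, T, S4, S5. The strongest is S5.

S5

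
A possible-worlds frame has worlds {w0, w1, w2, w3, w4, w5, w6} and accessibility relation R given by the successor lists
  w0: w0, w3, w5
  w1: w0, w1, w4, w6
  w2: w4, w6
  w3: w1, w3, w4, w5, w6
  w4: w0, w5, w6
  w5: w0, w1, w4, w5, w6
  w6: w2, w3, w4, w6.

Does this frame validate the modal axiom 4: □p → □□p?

No

Axiom 4 corresponds to the accessibility relation being transitive.
Transitive: no — w0 R w3 and w3 R w1, but not w0 R w1.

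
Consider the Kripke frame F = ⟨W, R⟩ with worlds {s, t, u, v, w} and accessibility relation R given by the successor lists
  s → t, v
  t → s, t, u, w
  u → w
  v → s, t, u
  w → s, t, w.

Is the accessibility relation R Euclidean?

Euclidean: no — s R t and s R v, but not t R v.

No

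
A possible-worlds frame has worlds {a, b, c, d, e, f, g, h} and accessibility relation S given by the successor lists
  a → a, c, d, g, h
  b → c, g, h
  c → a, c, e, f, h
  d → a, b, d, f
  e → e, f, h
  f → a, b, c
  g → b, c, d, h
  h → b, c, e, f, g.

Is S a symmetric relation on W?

No

Symmetric: no — a S g but not g S a.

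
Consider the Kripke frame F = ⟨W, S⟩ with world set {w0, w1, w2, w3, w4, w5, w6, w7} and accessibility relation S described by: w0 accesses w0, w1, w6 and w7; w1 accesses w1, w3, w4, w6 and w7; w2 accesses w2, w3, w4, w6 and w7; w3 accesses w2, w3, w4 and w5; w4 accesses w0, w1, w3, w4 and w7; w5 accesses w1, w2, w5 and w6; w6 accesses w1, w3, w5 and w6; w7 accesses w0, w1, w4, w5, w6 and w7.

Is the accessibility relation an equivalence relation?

Reflexive: yes — every world is S-related to itself.
Symmetric: no — w0 S w1 but not w1 S w0.
Transitive: no — w0 S w1 and w1 S w3, but not w0 S w3.
So S is not an equivalence relation.

No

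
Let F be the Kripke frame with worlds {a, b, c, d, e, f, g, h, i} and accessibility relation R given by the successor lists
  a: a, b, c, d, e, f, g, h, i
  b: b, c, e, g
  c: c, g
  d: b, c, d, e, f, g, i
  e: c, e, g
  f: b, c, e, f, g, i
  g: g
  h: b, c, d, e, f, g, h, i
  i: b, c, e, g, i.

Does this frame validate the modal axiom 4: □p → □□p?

The schema 4 characterises exactly the transitive frames.
Transitive: yes — every two-step R-path is closed by a direct edge.

Yes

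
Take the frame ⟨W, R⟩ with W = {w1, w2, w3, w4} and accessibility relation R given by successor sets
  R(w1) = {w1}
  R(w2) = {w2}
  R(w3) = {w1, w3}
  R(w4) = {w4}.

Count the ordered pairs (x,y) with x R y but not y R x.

Enumerating: (w3,w1).

1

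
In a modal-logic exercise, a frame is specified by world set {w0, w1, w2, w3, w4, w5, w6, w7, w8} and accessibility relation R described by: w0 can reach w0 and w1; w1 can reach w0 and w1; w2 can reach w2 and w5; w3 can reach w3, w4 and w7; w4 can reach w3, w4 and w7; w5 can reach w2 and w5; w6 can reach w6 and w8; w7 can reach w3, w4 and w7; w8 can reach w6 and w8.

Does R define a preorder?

Reflexive: yes — every world is R-related to itself.
Transitive: yes — every two-step R-path is closed by a direct edge.
So R is a preorder.

Yes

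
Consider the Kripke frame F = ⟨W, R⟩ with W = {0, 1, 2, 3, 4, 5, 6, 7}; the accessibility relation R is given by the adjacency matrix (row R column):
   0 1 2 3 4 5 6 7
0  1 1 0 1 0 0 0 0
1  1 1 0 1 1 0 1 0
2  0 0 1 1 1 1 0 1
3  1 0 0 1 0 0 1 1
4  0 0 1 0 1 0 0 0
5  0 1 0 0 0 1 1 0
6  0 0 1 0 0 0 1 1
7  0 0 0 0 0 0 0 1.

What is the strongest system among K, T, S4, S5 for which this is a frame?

Reflexive (axiom T): yes — every world is R-related to itself.
Transitive (axiom 4): no — 0 R 1 and 1 R 4, but not 0 R 4.
Euclidean (axiom 5): no — 0 R 3 and 0 R 1, but not 3 R 1.
So F validates K, T; S4 would additionally require R to be transitive. The strongest is T.

T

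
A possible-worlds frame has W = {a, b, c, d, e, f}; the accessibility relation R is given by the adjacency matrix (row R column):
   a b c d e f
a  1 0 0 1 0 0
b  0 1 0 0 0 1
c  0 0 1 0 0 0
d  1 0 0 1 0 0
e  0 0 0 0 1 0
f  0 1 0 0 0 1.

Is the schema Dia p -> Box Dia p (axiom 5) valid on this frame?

Yes

Axiom 5 corresponds to the accessibility relation being Euclidean.
Euclidean: yes — any two successors of a common world are R-related.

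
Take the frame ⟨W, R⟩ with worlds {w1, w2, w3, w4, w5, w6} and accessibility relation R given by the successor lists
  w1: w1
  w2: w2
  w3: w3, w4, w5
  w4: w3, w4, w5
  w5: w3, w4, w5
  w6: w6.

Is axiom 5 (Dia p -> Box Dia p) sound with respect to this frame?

Axiom 5 corresponds to the accessibility relation being Euclidean.
Euclidean: yes — any two successors of a common world are R-related.

Yes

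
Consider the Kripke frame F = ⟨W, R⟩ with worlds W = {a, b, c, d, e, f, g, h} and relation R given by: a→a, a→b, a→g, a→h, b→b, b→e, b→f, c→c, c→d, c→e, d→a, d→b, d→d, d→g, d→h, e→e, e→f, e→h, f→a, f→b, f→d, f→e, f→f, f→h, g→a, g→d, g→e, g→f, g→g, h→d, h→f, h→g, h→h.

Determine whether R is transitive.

No

Transitive: no — a R b and b R e, but not a R e.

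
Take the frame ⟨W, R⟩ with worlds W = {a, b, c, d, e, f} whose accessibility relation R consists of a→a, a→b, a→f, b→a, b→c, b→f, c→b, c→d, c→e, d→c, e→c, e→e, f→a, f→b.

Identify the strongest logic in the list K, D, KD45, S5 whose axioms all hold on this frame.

D

Serial (axiom D): yes — every world has a successor (e.g. a R a).
Euclidean (axiom 5): no — b R a and b R c, but not a R c.
Transitive (axiom 4): no — a R b and b R c, but not a R c.
Reflexive (axiom T): no — b is not related to itself.
So F validates K, D; KD45 would additionally require R to be Euclidean and transitive. The strongest is D.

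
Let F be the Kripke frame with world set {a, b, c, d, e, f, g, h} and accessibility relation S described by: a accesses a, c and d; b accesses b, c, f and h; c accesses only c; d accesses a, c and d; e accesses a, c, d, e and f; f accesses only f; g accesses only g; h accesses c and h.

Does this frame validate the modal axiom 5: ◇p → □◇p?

No

Axiom 5 corresponds to the accessibility relation being Euclidean.
Euclidean: no — a S c and a S d, but not c S d.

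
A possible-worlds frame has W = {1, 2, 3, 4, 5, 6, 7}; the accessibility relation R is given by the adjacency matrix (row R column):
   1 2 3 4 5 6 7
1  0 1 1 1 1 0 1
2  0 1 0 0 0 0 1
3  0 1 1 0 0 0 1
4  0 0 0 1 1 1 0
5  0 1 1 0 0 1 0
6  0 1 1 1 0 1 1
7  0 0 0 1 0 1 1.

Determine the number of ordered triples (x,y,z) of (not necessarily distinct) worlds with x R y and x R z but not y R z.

35

Enumerating: (1,2,3), (1,2,4), (1,2,5), (1,3,4), (1,3,5), (1,4,2), (1,4,3), (1,4,7), (1,5,4), (1,5,5), (1,5,7), (1,7,2), … and 23 more.
Total: 35.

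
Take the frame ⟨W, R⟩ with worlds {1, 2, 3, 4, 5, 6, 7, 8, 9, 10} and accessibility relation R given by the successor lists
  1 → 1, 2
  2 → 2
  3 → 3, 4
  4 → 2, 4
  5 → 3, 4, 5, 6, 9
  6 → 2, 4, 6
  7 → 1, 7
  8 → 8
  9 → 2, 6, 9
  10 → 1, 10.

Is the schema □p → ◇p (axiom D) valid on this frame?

By correspondence theory, D is valid on a frame iff R is serial.
Serial: yes — every world has a successor (e.g. 1 R 1).

Yes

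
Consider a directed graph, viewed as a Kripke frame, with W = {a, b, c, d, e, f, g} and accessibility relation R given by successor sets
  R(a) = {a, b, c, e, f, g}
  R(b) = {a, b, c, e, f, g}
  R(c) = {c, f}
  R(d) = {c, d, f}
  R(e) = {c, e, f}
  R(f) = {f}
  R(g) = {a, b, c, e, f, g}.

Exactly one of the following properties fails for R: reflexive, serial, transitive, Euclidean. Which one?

Reflexive: yes — every world is R-related to itself.
Serial: yes — every world has a successor (e.g. a R a).
Transitive: yes — every two-step R-path is closed by a direct edge.
Euclidean: no — a R c and a R b, but not c R b.
Only Euclidean fails.

Euclidean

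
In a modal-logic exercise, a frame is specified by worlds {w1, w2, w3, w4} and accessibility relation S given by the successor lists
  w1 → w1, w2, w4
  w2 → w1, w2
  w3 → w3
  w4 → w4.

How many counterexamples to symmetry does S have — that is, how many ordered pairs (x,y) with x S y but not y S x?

1

Enumerating: (w1,w4).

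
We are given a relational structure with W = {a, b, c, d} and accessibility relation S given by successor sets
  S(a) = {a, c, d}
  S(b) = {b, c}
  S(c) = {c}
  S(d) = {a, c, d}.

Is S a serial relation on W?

Yes

Serial: yes — every world has a successor (e.g. a S a).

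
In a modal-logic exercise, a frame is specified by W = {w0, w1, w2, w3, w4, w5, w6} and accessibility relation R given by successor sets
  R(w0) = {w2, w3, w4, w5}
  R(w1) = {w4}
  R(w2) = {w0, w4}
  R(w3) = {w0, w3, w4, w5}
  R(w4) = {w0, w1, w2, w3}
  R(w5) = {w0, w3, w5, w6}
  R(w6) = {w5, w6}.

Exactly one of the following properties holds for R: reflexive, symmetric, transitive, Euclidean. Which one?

symmetric

Reflexive: no — w0 is not related to itself.
Symmetric: yes — every pair in R has its reverse in R.
Transitive: no — w0 R w4 and w4 R w1, but not w0 R w1.
Euclidean: no — w0 R w2 and w0 R w3, but not w2 R w3.
Only symmetric holds.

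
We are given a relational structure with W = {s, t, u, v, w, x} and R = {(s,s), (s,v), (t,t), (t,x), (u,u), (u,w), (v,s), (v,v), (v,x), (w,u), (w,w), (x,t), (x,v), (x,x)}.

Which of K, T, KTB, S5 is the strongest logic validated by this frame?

KTB

Reflexive (axiom T): yes — every world is R-related to itself.
Symmetric (axiom B): yes — every pair in R has its reverse in R.
Euclidean (axiom 5): no — v R s and v R x, but not s R x.
So F validates K, T, KTB; S5 would additionally require R to be Euclidean. The strongest is KTB.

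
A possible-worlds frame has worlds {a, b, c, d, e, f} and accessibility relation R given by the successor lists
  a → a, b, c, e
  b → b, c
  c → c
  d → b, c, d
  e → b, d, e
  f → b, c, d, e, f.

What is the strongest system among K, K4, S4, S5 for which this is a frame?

Transitive (axiom 4): no — a R e and e R d, but not a R d.
Reflexive (axiom T): yes — every world is R-related to itself.
Euclidean (axiom 5): no — a R b and a R e, but not b R e.
So F validates K; K4 would additionally require R to be transitive. The strongest is K.

K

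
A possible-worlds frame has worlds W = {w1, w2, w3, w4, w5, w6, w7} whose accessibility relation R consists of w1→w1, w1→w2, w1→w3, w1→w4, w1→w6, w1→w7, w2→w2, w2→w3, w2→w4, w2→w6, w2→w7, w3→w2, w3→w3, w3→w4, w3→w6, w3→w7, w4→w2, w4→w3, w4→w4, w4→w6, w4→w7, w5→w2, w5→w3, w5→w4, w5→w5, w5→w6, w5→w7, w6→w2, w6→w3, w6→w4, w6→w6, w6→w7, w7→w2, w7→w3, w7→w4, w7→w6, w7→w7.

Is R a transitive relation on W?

Transitive: yes — every two-step R-path is closed by a direct edge.

Yes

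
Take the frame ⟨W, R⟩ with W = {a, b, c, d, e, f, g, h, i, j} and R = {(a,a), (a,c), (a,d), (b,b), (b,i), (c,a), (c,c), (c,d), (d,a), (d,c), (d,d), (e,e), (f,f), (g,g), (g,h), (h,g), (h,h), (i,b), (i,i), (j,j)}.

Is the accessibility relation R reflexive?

Yes

Reflexive: yes — every world is R-related to itself.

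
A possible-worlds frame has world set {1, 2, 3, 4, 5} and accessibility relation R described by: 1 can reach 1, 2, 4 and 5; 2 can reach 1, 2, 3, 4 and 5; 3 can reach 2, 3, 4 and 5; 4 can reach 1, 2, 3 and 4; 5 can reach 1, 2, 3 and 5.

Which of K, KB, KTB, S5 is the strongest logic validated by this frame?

Symmetric (axiom B): yes — every pair in R has its reverse in R.
Reflexive (axiom T): yes — every world is R-related to itself.
Euclidean (axiom 5): no — 1 R 4 and 1 R 5, but not 4 R 5.
So F validates K, KB, KTB; S5 would additionally require R to be Euclidean. The strongest is KTB.

KTB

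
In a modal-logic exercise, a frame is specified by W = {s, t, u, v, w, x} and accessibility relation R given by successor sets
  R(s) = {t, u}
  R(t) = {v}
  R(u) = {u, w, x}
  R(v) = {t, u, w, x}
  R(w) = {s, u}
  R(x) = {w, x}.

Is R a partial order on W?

Reflexive: no — s is not related to itself.
Transitive: no — s R t and t R v, but not s R v.
Antisymmetric: no — t R v and v R t with t ≠ v.
So R is not a partial order.

No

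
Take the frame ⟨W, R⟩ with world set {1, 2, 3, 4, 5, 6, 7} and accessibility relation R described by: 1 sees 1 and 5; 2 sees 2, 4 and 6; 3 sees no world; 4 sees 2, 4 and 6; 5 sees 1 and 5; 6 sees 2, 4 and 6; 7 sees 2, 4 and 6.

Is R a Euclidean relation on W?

Euclidean: yes — any two successors of a common world are R-related.

Yes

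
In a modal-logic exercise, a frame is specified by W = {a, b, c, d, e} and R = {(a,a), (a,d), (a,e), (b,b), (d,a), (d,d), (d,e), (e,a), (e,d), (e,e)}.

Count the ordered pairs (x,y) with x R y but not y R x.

0

R is symmetric; there are no such tuples.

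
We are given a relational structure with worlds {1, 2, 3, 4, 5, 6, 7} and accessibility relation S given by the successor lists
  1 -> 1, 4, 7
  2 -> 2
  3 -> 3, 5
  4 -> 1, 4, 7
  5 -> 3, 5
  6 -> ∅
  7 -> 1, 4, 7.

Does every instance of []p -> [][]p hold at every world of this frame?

By correspondence theory, 4 is valid on a frame iff S is transitive.
Transitive: yes — every two-step S-path is closed by a direct edge.

Yes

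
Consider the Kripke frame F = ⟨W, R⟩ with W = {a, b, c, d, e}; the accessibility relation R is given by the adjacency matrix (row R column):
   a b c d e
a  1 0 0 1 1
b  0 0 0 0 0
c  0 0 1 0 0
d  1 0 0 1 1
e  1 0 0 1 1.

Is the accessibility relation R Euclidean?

Euclidean: yes — any two successors of a common world are R-related.

Yes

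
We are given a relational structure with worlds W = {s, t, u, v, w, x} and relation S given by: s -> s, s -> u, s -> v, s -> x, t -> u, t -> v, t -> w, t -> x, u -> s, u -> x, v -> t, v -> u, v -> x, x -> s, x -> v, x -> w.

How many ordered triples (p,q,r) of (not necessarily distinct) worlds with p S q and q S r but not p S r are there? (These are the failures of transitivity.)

20

Enumerating: (s,v,t), (s,x,w), (t,u,s), (t,v,t), (t,x,s), (u,s,u), (u,s,v), (u,x,v), (u,x,w), (v,t,v), (v,t,w), (v,u,s), … and 8 more.
Total: 20.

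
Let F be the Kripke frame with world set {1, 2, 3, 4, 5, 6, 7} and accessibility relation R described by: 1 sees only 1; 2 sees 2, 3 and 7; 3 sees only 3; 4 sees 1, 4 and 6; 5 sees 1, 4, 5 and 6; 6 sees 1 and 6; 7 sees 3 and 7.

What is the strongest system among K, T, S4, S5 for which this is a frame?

Reflexive (axiom T): yes — every world is R-related to itself.
Transitive (axiom 4): yes — every two-step R-path is closed by a direct edge.
Euclidean (axiom 5): no — 2 R 3 and 2 R 7, but not 3 R 7.
So F validates K, T, S4; S5 would additionally require R to be Euclidean. The strongest is S4.

S4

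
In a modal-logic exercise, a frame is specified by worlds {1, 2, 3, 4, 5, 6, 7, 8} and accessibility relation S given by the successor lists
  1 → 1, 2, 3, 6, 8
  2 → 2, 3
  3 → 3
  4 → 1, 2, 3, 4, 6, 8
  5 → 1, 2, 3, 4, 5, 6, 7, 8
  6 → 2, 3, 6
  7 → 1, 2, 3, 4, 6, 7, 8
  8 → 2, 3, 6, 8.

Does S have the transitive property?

Transitive: yes — every two-step S-path is closed by a direct edge.

Yes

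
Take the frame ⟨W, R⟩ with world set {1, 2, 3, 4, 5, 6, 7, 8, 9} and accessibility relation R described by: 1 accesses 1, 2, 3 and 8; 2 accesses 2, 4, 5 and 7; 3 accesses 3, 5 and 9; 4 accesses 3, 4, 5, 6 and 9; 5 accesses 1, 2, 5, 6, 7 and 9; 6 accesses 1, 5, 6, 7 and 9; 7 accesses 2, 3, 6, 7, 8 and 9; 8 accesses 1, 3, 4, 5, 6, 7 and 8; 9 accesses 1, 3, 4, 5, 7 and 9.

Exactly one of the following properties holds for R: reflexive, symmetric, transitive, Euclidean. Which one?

Reflexive: yes — every world is R-related to itself.
Symmetric: no — 1 R 2 but not 2 R 1.
Transitive: no — 1 R 2 and 2 R 4, but not 1 R 4.
Euclidean: no — 1 R 2 and 1 R 3, but not 2 R 3.
Only reflexive holds.

reflexive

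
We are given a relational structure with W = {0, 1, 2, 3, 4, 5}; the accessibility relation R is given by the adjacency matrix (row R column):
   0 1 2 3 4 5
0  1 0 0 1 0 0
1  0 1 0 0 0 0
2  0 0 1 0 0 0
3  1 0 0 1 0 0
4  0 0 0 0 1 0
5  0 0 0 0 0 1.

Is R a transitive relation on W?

Yes

Transitive: yes — every two-step R-path is closed by a direct edge.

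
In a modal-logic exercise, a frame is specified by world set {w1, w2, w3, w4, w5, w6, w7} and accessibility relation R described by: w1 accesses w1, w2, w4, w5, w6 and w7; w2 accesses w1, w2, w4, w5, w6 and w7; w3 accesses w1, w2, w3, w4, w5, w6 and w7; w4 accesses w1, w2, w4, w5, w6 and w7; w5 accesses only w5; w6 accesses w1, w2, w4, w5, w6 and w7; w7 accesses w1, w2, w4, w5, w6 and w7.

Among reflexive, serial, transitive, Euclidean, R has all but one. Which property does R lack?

Euclidean

Reflexive: yes — every world is R-related to itself.
Serial: yes — every world has a successor (e.g. w1 R w1).
Transitive: yes — every two-step R-path is closed by a direct edge.
Euclidean: no — w1 R w5 and w1 R w2, but not w5 R w2.
Only Euclidean fails.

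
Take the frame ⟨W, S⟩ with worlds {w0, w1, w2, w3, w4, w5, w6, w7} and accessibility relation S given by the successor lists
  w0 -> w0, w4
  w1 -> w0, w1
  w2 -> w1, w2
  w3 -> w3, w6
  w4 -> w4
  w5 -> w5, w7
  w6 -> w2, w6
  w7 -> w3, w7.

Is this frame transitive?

Transitive: no — w1 S w0 and w0 S w4, but not w1 S w4.

No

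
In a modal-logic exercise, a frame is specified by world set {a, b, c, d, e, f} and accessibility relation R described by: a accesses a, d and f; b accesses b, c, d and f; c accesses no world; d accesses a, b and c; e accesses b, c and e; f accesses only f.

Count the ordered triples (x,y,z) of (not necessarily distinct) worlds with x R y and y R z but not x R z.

Enumerating: (a,d,b), (a,d,c), (b,d,a), (d,a,d), (d,a,f), (d,b,d), (d,b,f), (e,b,d), (e,b,f).

9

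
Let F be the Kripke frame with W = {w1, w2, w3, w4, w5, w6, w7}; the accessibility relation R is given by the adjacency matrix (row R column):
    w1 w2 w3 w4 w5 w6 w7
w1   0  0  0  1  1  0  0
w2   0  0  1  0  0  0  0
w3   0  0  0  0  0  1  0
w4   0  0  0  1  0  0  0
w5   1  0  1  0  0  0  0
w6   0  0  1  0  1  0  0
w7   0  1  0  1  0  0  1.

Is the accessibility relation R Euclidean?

Euclidean: no — w1 R w4 and w1 R w5, but not w4 R w5.

No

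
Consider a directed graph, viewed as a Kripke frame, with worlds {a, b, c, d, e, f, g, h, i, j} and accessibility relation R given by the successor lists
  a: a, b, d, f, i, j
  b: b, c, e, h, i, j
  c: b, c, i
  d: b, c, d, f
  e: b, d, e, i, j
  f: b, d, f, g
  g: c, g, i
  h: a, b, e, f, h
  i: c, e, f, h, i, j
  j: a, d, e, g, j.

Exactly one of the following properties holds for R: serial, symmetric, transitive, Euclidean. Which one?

Serial: yes — every world has a successor (e.g. a R a).
Symmetric: no — a R b but not b R a.
Transitive: no — a R b and b R c, but not a R c.
Euclidean: no — a R b and a R d, but not b R d.
Only serial holds.

serial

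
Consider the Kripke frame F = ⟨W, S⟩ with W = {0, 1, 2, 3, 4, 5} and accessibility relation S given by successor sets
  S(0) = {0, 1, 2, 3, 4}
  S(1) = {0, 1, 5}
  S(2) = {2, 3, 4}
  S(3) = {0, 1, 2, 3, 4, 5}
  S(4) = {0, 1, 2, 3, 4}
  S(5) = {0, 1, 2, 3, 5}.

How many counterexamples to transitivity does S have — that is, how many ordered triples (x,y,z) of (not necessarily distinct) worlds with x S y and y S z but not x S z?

Enumerating: (0,1,5), (0,3,5), (1,0,2), (1,0,3), (1,0,4), (1,5,2), (1,5,3), (2,3,0), (2,3,1), (2,3,5), (2,4,0), (2,4,1), (4,1,5), (4,3,5), (5,0,4), (5,2,4), (5,3,4).

17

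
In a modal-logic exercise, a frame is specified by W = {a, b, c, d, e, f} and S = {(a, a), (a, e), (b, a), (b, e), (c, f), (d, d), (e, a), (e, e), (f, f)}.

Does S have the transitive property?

Yes

Transitive: yes — every two-step S-path is closed by a direct edge.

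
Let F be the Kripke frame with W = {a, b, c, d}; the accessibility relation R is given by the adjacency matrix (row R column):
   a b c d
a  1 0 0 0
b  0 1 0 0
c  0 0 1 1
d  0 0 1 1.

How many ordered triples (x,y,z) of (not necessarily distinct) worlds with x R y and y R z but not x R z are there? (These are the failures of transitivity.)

R is transitive; there are no such tuples.

0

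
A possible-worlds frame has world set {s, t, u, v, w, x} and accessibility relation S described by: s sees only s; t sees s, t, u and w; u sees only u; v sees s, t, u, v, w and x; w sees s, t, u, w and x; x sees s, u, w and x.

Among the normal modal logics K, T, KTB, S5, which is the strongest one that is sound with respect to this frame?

Reflexive (axiom T): yes — every world is S-related to itself.
Symmetric (axiom B): no — t S s but not s S t.
Euclidean (axiom 5): no — t S s and t S u, but not s S u.
So F validates K, T; KTB would additionally require S to be symmetric. The strongest is T.

T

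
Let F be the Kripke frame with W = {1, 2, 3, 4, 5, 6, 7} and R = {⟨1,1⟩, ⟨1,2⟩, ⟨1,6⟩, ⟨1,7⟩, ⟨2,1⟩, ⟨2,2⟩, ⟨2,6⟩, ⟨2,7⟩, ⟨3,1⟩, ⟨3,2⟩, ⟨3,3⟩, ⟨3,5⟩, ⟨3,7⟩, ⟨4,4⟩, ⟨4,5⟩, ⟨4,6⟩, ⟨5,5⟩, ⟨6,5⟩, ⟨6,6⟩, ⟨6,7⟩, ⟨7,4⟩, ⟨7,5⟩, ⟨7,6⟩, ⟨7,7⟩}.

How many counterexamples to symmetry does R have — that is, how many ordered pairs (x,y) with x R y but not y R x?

Enumerating: (1,6), (1,7), (2,6), (2,7), (3,1), (3,2), (3,5), (3,7), (4,5), (4,6), (6,5), (7,4), (7,5).

13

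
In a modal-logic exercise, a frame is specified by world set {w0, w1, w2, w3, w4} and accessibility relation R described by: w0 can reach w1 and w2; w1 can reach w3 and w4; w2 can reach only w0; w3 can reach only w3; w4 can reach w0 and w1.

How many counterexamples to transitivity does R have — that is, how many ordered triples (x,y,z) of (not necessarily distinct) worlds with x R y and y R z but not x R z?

10

Enumerating: (w0,w1,w3), (w0,w1,w4), (w0,w2,w0), (w1,w4,w0), (w1,w4,w1), (w2,w0,w1), (w2,w0,w2), (w4,w0,w2), (w4,w1,w3), (w4,w1,w4).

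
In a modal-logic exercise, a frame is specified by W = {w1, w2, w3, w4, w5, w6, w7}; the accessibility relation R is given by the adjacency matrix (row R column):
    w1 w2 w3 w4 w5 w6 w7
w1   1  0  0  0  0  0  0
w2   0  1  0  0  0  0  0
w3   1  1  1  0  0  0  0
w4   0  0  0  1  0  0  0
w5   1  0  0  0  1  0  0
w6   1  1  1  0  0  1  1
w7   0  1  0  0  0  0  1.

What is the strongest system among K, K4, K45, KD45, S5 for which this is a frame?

K4

Transitive (axiom 4): yes — every two-step R-path is closed by a direct edge.
Euclidean (axiom 5): no — w3 R w1 and w3 R w2, but not w1 R w2.
Serial (axiom D): yes — every world has a successor (e.g. w1 R w1).
Reflexive (axiom T): yes — every world is R-related to itself.
So F validates K, K4; K45 would additionally require R to be Euclidean. The strongest is K4.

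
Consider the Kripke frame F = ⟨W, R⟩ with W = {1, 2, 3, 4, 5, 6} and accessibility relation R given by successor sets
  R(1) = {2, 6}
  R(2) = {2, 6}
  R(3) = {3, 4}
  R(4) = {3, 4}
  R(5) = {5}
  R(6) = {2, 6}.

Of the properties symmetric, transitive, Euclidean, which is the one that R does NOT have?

symmetric

Symmetric: no — 1 R 2 but not 2 R 1.
Transitive: yes — every two-step R-path is closed by a direct edge.
Euclidean: yes — any two successors of a common world are R-related.
Only symmetric fails.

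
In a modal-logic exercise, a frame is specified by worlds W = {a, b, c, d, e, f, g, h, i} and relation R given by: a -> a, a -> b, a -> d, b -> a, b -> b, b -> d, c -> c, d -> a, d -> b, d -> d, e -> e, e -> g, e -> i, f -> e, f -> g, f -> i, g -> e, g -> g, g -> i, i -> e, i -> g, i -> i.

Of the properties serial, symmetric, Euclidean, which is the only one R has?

Euclidean

Serial: no — h has no R-successor.
Symmetric: no — f R e but not e R f.
Euclidean: yes — any two successors of a common world are R-related.
Only Euclidean holds.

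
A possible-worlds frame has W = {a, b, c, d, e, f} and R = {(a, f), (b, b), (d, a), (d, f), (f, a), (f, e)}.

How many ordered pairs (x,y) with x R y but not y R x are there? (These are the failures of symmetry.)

3

Enumerating: (d,a), (d,f), (f,e).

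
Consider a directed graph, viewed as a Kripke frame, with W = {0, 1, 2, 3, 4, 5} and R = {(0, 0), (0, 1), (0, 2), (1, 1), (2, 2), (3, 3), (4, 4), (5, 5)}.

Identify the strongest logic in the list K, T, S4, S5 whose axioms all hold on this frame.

S4

Reflexive (axiom T): yes — every world is R-related to itself.
Transitive (axiom 4): yes — every two-step R-path is closed by a direct edge.
Euclidean (axiom 5): no — 0 R 1 and 0 R 2, but not 1 R 2.
So F validates K, T, S4; S5 would additionally require R to be Euclidean. The strongest is S4.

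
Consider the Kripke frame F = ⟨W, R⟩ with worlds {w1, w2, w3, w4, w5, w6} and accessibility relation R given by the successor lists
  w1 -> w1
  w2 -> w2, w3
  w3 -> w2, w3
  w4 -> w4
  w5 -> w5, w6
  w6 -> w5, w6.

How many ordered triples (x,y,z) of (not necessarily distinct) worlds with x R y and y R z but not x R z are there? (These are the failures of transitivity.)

R is transitive; there are no such tuples.

0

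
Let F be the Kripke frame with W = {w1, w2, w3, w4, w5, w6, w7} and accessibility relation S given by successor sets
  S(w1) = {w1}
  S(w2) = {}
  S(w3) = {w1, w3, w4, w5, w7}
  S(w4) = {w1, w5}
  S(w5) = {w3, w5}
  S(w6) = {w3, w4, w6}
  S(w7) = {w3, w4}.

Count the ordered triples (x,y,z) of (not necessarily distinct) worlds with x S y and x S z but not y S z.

21

Enumerating: (w3,w1,w3), (w3,w1,w4), (w3,w1,w5), (w3,w1,w7), (w3,w4,w3), (w3,w4,w4), (w3,w4,w7), (w3,w5,w1), (w3,w5,w4), (w3,w5,w7), (w3,w7,w1), (w3,w7,w5), … and 9 more.
Total: 21.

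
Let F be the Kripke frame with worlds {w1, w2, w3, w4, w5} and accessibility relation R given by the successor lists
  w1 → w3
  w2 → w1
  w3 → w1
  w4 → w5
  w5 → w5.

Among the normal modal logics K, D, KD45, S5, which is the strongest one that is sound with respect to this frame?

D

Serial (axiom D): yes — every world has a successor (e.g. w1 R w3).
Euclidean (axiom 5): no — w1 R w3 and w1 R w3, but not w3 R w3.
Transitive (axiom 4): no — w2 R w1 and w1 R w3, but not w2 R w3.
Reflexive (axiom T): no — w1 is not related to itself.
So F validates K, D; KD45 would additionally require R to be Euclidean and transitive. The strongest is D.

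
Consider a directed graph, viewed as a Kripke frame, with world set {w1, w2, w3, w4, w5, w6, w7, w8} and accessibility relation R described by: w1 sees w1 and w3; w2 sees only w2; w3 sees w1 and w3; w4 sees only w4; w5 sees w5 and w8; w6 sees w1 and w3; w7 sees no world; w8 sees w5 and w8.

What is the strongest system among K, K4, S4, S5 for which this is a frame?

K4

Transitive (axiom 4): yes — every two-step R-path is closed by a direct edge.
Reflexive (axiom T): no — w6 is not related to itself.
Euclidean (axiom 5): yes — any two successors of a common world are R-related.
So F validates K, K4; S4 would additionally require R to be reflexive. The strongest is K4.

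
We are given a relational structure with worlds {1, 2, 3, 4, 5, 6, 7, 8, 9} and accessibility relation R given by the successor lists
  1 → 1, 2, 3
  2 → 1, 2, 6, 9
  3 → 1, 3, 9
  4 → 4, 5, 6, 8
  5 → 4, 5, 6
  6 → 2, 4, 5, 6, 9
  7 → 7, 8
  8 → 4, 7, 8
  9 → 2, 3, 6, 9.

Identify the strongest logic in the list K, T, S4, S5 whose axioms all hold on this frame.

Reflexive (axiom T): yes — every world is R-related to itself.
Transitive (axiom 4): no — 1 R 2 and 2 R 6, but not 1 R 6.
Euclidean (axiom 5): no — 1 R 2 and 1 R 3, but not 2 R 3.
So F validates K, T; S4 would additionally require R to be transitive. The strongest is T.

T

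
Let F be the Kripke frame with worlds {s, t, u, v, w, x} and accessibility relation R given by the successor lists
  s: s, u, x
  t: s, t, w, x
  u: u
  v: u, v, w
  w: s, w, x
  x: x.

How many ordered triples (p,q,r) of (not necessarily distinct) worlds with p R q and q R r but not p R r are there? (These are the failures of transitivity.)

Enumerating: (t,s,u), (v,w,s), (v,w,x), (w,s,u).

4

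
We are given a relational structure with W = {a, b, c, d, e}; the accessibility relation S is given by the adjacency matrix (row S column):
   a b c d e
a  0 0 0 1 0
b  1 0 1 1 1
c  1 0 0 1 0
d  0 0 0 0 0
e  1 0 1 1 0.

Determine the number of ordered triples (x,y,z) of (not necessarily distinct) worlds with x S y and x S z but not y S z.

20

Enumerating: (a,d,d), (b,a,a), (b,a,c), (b,a,e), (b,c,c), (b,c,e), (b,d,a), (b,d,c), (b,d,d), (b,d,e), (b,e,e), (c,a,a), … and 8 more.
Total: 20.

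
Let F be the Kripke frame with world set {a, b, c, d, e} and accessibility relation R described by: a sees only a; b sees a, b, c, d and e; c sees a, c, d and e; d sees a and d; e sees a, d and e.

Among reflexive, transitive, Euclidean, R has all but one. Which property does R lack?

Euclidean

Reflexive: yes — every world is R-related to itself.
Transitive: yes — every two-step R-path is closed by a direct edge.
Euclidean: no — b R a and b R c, but not a R c.
Only Euclidean fails.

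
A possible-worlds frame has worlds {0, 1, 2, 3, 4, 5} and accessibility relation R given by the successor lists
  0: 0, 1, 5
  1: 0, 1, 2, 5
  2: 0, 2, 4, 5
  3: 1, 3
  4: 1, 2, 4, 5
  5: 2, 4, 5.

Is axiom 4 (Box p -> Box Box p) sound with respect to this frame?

The schema 4 characterises exactly the transitive frames.
Transitive: no — 0 R 1 and 1 R 2, but not 0 R 2.

No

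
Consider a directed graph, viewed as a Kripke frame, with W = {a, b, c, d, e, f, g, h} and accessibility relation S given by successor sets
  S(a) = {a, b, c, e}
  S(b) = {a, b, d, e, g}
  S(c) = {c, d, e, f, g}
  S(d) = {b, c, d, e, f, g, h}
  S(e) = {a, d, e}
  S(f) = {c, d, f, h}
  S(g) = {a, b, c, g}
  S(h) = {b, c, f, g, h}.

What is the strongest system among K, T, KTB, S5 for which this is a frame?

Reflexive (axiom T): yes — every world is S-related to itself.
Symmetric (axiom B): no — a S c but not c S a.
Euclidean (axiom 5): no — a S b and a S c, but not b S c.
So F validates K, T; KTB would additionally require S to be symmetric. The strongest is T.

T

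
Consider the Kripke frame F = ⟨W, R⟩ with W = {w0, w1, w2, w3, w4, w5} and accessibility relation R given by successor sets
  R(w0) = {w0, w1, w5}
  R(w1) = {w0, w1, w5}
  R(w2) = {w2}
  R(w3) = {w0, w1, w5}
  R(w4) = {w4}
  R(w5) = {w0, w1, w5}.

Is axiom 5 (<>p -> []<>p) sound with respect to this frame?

Yes

By correspondence theory, 5 is valid on a frame iff R is Euclidean.
Euclidean: yes — any two successors of a common world are R-related.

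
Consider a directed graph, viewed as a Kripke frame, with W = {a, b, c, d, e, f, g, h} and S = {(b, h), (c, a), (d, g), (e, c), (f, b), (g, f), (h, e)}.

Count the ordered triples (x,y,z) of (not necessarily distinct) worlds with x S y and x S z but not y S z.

Enumerating: (b,h,h), (c,a,a), (d,g,g), (e,c,c), (f,b,b), (g,f,f), (h,e,e).

7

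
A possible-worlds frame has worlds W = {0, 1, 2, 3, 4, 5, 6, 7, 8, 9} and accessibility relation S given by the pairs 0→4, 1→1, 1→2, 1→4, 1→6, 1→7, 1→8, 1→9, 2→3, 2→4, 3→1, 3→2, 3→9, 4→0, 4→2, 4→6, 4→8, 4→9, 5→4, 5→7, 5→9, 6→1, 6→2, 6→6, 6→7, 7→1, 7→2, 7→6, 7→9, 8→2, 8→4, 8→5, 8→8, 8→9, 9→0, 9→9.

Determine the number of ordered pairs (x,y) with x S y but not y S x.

18

Enumerating: (1,2), (1,4), (1,8), (1,9), (3,1), (3,9), (4,6), (4,9), (5,4), (5,7), (5,9), (6,2), (7,2), (7,9), (8,2), (8,5), (8,9), (9,0).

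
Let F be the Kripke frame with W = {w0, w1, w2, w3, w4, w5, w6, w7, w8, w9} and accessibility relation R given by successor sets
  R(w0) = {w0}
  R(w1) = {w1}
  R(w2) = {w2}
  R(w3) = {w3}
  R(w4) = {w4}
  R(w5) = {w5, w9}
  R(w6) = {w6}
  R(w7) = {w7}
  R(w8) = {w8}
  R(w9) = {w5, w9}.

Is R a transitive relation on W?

Transitive: yes — every two-step R-path is closed by a direct edge.

Yes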